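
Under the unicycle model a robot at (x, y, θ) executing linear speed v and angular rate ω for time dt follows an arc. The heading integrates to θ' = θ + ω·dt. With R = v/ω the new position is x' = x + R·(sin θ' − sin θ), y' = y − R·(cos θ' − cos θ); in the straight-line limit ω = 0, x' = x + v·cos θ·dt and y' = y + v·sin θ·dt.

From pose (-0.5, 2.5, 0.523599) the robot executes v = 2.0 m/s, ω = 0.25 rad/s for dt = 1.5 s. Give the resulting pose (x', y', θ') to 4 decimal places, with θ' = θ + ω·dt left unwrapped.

θ' = 0.5236 + 0.25·1.5 = 0.8986
R = v/ω = 2.0/0.25 = 8.0000
x' = -0.5 + 8.0000·(sin 0.8986 − sin 0.5236) = 1.7596
y' = 2.5 − 8.0000·(cos 0.8986 − cos 0.5236) = 4.4465

(1.7596, 4.4465, 0.8986)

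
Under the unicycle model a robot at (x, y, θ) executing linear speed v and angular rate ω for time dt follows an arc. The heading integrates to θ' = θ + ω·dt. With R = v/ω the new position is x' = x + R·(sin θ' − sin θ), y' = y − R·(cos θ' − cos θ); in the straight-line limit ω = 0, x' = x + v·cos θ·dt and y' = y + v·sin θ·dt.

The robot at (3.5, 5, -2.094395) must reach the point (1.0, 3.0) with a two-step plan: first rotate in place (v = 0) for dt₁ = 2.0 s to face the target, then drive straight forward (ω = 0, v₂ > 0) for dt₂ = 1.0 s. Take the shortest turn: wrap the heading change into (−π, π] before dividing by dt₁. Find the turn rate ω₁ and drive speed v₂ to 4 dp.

ω₁ = -0.1862, v₂ = 3.2016

heading to target = atan2(3−5, 1−3.5) = -2.4669
Δθ = wrap(-2.4669 − -2.0944) = -0.3725; ω₁ = Δθ/dt₁ = -0.1862
distance = √((1−3.5)² + (3−5)²) = 3.2016; v₂ = distance/dt₂ = 3.2016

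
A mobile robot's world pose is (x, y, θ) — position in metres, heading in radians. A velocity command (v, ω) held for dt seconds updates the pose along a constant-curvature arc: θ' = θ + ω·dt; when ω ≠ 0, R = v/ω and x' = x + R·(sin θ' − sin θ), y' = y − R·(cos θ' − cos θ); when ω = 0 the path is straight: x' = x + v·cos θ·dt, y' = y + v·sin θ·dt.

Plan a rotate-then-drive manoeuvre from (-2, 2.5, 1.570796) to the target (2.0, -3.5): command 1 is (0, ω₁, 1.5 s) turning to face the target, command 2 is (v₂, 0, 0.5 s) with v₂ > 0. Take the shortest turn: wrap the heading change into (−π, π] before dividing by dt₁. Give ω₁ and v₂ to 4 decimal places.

ω₁ = -1.7024, v₂ = 14.4222

heading to target = atan2(-3.5−2.5, 2−-2) = -0.9828
Δθ = wrap(-0.9828 − 1.5708) = -2.5536; ω₁ = Δθ/dt₁ = -1.7024
distance = √((2−-2)² + (-3.5−2.5)²) = 7.2111; v₂ = distance/dt₂ = 14.4222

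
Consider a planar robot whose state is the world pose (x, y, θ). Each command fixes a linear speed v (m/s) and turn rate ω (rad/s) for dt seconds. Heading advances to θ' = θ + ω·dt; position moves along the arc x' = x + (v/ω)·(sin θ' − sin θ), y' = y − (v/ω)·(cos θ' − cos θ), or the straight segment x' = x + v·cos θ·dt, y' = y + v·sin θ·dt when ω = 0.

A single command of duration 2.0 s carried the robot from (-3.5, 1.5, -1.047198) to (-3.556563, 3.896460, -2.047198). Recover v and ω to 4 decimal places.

Δθ = -2.047198 − -1.047198 = -1.000000
ω = Δθ/dt = -1.000000/2.0 = -0.5000
R = −Δy/(cos θ' − cos θ) = 2.5000
v = R·ω = 2.5000·-0.5000 = -1.2500

v = -1.2500, ω = -0.5000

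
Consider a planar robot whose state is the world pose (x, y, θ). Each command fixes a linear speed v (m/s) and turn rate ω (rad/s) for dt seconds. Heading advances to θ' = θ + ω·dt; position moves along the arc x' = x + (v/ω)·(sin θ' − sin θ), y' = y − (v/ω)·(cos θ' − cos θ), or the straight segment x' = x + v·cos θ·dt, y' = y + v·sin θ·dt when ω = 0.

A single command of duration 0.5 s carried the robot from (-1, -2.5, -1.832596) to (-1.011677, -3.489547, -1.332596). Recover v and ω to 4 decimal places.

Δθ = -1.332596 − -1.832596 = 0.500000
ω = Δθ/dt = 0.500000/0.5 = 1.0000
R = −Δy/(cos θ' − cos θ) = 2.0000
v = R·ω = 2.0000·1.0000 = 2.0000

v = 2.0000, ω = 1.0000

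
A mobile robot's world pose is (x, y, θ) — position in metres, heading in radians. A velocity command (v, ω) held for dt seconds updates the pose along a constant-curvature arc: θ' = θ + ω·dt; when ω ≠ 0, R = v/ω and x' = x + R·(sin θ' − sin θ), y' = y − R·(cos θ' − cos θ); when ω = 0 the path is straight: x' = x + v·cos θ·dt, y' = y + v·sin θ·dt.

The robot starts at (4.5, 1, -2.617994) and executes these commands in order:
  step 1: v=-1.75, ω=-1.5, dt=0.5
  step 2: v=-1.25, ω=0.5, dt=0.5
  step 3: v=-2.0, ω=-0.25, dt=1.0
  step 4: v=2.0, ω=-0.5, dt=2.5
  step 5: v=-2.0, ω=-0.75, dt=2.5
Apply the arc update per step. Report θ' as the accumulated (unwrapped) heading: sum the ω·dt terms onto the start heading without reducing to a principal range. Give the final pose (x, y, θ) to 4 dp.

step 1: θ'=-3.3680 (R=1.1667) → pose (5.3452, 1.1265, -3.3680)
step 2: θ'=-3.1180 (R=-2.5000) → pose (5.9654, 1.0634, -3.1180)
step 3: θ'=-3.3680 (R=8.0000) → pose (7.9499, 0.8615, -3.3680)
step 4: θ'=-4.6180 (R=-4.0000) → pose (4.8656, 4.3824, -4.6180)
step 5: θ'=-6.4930 (R=2.6667) → pose (1.6554, 1.5229, -6.4930)

(1.6554, 1.5229, -6.4930)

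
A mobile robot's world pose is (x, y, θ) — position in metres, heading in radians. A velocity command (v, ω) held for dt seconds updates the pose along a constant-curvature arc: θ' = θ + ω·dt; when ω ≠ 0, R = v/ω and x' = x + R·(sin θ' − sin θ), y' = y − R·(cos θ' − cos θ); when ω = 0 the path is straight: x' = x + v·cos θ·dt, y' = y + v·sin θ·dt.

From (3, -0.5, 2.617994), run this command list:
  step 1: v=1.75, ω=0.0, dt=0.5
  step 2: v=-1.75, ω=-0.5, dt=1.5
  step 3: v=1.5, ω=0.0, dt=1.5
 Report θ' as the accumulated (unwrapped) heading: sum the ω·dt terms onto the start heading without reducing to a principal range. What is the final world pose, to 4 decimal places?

step 1: θ'=2.6180 (straight) → pose (2.2422, -0.0625, 2.6180)
step 2: θ'=1.8680 (R=3.5000) → pose (3.8388, -2.0686, 1.8680)
step 3: θ'=1.8680 (straight) → pose (3.1799, 0.0827, 1.8680)

(3.1799, 0.0827, 1.8680)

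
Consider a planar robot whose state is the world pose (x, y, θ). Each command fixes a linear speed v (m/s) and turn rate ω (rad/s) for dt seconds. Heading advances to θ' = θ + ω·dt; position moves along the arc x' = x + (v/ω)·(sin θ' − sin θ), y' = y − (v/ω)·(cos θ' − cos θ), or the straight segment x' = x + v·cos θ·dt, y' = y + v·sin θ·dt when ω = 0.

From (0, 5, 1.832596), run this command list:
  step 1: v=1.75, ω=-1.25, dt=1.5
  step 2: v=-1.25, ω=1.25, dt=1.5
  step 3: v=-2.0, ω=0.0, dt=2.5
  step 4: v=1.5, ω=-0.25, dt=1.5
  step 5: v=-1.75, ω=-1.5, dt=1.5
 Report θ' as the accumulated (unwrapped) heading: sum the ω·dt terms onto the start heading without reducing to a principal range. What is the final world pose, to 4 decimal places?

(-0.4585, 2.2168, -0.7924)

step 1: θ'=-0.0424 (R=-1.4000) → pose (1.4116, 6.7611, -0.0424)
step 2: θ'=1.8326 (R=-1.0000) → pose (0.4033, 5.5032, 1.8326)
step 3: θ'=1.8326 (straight) → pose (1.6974, 0.6735, 1.8326)
step 4: θ'=1.4576 (R=-6.0000) → pose (1.5314, 2.9042, 1.4576)
step 5: θ'=-0.7924 (R=1.1667) → pose (-0.4585, 2.2168, -0.7924)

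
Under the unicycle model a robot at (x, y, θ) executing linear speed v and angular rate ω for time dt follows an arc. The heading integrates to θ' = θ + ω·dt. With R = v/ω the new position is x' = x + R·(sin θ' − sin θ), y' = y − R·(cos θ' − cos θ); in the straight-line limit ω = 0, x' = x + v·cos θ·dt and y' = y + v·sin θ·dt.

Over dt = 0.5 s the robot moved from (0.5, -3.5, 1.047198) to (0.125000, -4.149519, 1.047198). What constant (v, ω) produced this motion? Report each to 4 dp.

v = -1.5000, ω = 0.0000

Δθ = 1.047198 − 1.047198 = 0.000000
ω = Δθ/dt = 0.000000/0.5 = 0.0000
ω = 0 → v = (Δx·cos θ + Δy·sin θ)/dt = -1.5000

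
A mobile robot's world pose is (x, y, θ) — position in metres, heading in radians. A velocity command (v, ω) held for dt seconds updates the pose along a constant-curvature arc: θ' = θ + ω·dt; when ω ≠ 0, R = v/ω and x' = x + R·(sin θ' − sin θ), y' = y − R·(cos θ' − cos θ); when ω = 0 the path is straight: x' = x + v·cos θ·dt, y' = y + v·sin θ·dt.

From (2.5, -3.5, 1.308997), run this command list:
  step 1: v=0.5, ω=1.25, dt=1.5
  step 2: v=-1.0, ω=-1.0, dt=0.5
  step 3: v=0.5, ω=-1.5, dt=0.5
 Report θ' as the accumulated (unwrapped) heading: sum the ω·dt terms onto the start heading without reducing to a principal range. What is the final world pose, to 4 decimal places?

(2.4165, -2.9182, 1.9340)

step 1: θ'=3.1840 (R=0.4000) → pose (2.0967, -2.9968, 3.1840)
step 2: θ'=2.6840 (R=1.0000) → pose (2.5809, -3.0988, 2.6840)
step 3: θ'=1.9340 (R=-0.3333) → pose (2.4165, -2.9182, 1.9340)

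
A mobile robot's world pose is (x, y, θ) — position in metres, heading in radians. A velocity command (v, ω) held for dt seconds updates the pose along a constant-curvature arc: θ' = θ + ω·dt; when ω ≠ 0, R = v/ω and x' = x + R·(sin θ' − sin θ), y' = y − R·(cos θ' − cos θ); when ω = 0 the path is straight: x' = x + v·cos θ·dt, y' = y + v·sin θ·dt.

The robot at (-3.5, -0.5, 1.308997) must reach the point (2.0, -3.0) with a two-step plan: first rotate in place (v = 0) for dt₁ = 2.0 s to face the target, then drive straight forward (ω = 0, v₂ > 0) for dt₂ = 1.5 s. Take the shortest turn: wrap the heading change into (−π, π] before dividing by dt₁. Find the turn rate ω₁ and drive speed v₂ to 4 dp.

ω₁ = -0.8678, v₂ = 4.0277

heading to target = atan2(-3−-0.5, 2−-3.5) = -0.4266
Δθ = wrap(-0.4266 − 1.3090) = -1.7356; ω₁ = Δθ/dt₁ = -0.8678
distance = √((2−-3.5)² + (-3−-0.5)²) = 6.0415; v₂ = distance/dt₂ = 4.0277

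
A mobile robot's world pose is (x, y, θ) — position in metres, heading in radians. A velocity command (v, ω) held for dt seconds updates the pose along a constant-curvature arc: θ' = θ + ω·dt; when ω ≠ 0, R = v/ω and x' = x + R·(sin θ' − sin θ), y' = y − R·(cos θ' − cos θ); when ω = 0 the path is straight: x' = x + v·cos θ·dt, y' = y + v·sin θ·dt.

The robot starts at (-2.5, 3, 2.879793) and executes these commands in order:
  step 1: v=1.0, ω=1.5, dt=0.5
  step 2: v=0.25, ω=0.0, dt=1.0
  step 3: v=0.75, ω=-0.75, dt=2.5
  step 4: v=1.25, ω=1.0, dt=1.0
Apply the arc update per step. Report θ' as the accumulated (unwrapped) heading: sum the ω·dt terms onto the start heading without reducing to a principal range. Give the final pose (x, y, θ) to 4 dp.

step 1: θ'=3.6298 (R=0.6667) → pose (-2.9852, 2.9448, 3.6298)
step 2: θ'=3.6298 (straight) → pose (-3.2060, 2.8276, 3.6298)
step 3: θ'=1.7548 (R=-1.0000) → pose (-4.6582, 3.5278, 1.7548)
step 4: θ'=2.7548 (R=1.2500) → pose (-5.4156, 4.4567, 2.7548)

(-5.4156, 4.4567, 2.7548)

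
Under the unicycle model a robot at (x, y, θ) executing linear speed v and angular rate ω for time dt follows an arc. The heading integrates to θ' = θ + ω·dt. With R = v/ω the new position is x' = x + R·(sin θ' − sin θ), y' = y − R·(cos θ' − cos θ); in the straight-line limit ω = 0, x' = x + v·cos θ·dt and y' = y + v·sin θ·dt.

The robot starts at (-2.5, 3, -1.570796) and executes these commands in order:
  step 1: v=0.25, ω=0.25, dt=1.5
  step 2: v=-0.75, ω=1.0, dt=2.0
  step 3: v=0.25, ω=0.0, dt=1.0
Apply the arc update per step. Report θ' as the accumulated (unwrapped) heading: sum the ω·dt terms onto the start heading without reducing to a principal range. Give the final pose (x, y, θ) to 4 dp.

(-3.4952, 3.0594, 0.8042)

step 1: θ'=-1.1958 (R=1.0000) → pose (-2.4305, 2.6337, -1.1958)
step 2: θ'=0.8042 (R=-0.7500) → pose (-3.6686, 2.8793, 0.8042)
step 3: θ'=0.8042 (straight) → pose (-3.4952, 3.0594, 0.8042)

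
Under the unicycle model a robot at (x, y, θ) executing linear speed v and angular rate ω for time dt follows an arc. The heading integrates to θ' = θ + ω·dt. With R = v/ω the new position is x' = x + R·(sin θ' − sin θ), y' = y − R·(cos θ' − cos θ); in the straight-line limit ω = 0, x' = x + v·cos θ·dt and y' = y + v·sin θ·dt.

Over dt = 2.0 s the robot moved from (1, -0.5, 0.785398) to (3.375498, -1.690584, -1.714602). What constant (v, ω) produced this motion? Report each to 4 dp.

v = 1.7500, ω = -1.2500

Δθ = -1.714602 − 0.785398 = -2.500000
ω = Δθ/dt = -2.500000/2.0 = -1.2500
R = Δx/(sin θ' − sin θ) = -1.4000
v = R·ω = -1.4000·-1.2500 = 1.7500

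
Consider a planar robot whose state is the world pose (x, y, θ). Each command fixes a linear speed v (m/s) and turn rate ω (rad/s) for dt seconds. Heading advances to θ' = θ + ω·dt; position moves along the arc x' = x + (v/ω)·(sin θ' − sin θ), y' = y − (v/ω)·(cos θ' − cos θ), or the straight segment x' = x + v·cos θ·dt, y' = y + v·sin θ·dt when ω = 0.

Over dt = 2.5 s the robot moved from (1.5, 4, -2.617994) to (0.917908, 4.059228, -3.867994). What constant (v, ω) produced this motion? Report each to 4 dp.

v = 0.2500, ω = -0.5000

Δθ = -3.867994 − -2.617994 = -1.250000
ω = Δθ/dt = -1.250000/2.5 = -0.5000
R = Δx/(sin θ' − sin θ) = -0.5000
v = R·ω = -0.5000·-0.5000 = 0.2500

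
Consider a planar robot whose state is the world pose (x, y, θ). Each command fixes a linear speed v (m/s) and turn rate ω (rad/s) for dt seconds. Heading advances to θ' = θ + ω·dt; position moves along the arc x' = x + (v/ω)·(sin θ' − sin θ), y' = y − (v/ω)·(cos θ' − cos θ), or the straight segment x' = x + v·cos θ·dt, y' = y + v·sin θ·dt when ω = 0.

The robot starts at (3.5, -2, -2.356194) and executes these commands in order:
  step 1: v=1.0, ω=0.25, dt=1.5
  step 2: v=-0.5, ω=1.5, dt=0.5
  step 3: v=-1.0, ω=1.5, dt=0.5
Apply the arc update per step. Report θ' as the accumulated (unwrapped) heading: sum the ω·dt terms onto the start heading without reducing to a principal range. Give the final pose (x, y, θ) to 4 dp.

(2.3492, -2.6196, -0.4812)

step 1: θ'=-1.9812 (R=4.0000) → pose (2.6606, -3.2325, -1.9812)
step 2: θ'=-1.2312 (R=-0.3333) → pose (2.6692, -2.9885, -1.2312)
step 3: θ'=-0.4812 (R=-0.6667) → pose (2.3492, -2.6196, -0.4812)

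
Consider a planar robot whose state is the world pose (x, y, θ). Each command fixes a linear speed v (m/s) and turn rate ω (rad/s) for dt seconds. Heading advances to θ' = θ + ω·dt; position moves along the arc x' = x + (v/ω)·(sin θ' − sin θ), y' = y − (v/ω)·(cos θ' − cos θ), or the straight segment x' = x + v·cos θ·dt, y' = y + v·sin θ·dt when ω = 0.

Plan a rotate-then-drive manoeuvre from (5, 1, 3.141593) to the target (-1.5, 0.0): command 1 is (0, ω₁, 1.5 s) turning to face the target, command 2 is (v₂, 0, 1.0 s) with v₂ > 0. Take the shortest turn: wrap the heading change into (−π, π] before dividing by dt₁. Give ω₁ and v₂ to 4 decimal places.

heading to target = atan2(0−1, -1.5−5) = -2.9889
Δθ = wrap(-2.9889 − 3.1416) = 0.1526; ω₁ = Δθ/dt₁ = 0.1018
distance = √((-1.5−5)² + (0−1)²) = 6.5765; v₂ = distance/dt₂ = 6.5765

ω₁ = 0.1018, v₂ = 6.5765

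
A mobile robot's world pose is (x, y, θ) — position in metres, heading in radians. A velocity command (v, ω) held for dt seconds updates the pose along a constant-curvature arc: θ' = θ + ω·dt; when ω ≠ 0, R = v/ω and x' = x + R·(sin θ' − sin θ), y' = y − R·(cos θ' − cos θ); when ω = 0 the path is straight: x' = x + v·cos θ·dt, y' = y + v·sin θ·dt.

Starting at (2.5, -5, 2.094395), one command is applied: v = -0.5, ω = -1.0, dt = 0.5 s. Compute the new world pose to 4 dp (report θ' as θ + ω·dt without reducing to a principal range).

θ' = 2.0944 + -1.0·0.5 = 1.5944
R = v/ω = -0.5/-1.0 = 0.5000
x' = 2.5 + 0.5000·(sin 1.5944 − sin 2.0944) = 2.5668
y' = -5 − 0.5000·(cos 1.5944 − cos 2.0944) = -5.2382

(2.5668, -5.2382, 1.5944)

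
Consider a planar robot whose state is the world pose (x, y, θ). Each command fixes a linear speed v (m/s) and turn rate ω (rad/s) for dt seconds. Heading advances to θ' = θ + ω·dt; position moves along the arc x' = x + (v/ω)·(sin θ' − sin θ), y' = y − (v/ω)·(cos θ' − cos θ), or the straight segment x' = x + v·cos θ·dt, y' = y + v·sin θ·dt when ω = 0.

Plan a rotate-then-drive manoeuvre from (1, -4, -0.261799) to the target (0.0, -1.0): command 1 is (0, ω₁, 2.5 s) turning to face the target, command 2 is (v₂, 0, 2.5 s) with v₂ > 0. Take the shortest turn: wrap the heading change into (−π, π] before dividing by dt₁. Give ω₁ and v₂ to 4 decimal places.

heading to target = atan2(-1−-4, 0−1) = 1.8925
Δθ = wrap(1.8925 − -0.2618) = 2.1543; ω₁ = Δθ/dt₁ = 0.8617
distance = √((0−1)² + (-1−-4)²) = 3.1623; v₂ = distance/dt₂ = 1.2649

ω₁ = 0.8617, v₂ = 1.2649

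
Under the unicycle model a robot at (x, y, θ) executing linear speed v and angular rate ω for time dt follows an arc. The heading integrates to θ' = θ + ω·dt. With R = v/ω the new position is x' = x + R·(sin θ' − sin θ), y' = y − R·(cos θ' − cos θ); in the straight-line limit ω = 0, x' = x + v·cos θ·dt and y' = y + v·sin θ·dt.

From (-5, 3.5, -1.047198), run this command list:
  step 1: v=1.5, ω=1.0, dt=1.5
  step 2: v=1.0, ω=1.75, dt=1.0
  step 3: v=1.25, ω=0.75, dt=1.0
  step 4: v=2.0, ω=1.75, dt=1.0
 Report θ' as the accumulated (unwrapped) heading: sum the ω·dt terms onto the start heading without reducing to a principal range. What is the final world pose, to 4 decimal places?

step 1: θ'=0.4528 (R=1.5000) → pose (-3.0447, 2.9012, 0.4528)
step 2: θ'=2.2028 (R=0.5714) → pose (-2.8337, 3.7526, 2.2028)
step 3: θ'=2.9528 (R=1.6667) → pose (-3.8656, 4.4050, 2.9528)
step 4: θ'=4.7028 (R=1.1429) → pose (-5.2229, 3.2934, 4.7028)

(-5.2229, 3.2934, 4.7028)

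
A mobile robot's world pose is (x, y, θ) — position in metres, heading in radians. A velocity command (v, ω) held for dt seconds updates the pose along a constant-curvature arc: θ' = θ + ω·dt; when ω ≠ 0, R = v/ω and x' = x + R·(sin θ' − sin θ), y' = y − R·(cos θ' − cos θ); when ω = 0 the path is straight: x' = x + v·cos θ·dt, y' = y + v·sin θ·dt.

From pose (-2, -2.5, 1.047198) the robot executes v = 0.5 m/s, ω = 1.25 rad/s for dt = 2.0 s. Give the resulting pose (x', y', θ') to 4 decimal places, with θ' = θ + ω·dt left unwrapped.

θ' = 1.0472 + 1.25·2.0 = 3.5472
R = v/ω = 0.5/1.25 = 0.4000
x' = -2 + 0.4000·(sin 3.5472 − sin 1.0472) = -2.5042
y' = -2.5 − 0.4000·(cos 3.5472 − cos 1.0472) = -1.9325

(-2.5042, -1.9325, 3.5472)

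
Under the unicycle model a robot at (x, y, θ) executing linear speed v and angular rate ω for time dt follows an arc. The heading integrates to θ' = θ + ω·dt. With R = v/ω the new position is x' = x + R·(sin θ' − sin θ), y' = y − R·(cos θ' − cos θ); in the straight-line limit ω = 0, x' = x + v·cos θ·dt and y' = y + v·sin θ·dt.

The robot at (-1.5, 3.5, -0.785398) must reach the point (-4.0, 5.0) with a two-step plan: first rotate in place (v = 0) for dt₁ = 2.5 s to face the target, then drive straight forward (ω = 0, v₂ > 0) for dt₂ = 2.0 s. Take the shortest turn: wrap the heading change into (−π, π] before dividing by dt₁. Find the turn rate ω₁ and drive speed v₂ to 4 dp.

heading to target = atan2(5−3.5, -4−-1.5) = 2.6012
Δθ = wrap(2.6012 − -0.7854) = -2.8966; ω₁ = Δθ/dt₁ = -1.1586
distance = √((-4−-1.5)² + (5−3.5)²) = 2.9155; v₂ = distance/dt₂ = 1.4577

ω₁ = -1.1586, v₂ = 1.4577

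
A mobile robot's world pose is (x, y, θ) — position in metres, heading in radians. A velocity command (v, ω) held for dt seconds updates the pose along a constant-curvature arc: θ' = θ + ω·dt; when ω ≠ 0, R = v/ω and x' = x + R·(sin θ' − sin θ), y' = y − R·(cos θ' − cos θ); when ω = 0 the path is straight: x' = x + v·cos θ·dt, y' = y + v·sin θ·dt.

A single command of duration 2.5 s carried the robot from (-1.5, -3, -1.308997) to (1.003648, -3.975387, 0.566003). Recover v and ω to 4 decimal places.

v = 1.2500, ω = 0.7500

Δθ = 0.566003 − -1.308997 = 1.875000
ω = Δθ/dt = 1.875000/2.5 = 0.7500
R = Δx/(sin θ' − sin θ) = 1.6667
v = R·ω = 1.6667·0.7500 = 1.2500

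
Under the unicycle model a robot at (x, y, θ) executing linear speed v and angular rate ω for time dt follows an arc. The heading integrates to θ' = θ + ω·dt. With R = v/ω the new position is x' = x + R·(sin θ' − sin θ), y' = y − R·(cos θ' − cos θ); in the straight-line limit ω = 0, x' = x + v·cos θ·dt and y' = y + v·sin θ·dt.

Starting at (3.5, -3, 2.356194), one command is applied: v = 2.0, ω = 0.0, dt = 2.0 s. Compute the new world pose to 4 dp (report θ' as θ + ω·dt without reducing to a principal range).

(0.6716, -0.1716, 2.3562)

θ' = 2.3562 + 0.0·2.0 = 2.3562
ω = 0 → straight: x' = 3.5 + 2.0·cos(2.3562)·2.0 = 0.6716
y' = -3 + 2.0·sin(2.3562)·2.0 = -0.1716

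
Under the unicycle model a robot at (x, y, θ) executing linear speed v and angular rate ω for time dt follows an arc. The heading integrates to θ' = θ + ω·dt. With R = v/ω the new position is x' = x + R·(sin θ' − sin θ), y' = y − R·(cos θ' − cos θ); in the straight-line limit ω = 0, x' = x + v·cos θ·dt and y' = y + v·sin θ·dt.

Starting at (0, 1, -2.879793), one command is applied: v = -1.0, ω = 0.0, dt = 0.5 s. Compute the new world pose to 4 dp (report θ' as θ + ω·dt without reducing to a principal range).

(0.4830, 1.1294, -2.8798)

θ' = -2.8798 + 0.0·0.5 = -2.8798
ω = 0 → straight: x' = 0 + -1.0·cos(-2.8798)·0.5 = 0.4830
y' = 1 + -1.0·sin(-2.8798)·0.5 = 1.1294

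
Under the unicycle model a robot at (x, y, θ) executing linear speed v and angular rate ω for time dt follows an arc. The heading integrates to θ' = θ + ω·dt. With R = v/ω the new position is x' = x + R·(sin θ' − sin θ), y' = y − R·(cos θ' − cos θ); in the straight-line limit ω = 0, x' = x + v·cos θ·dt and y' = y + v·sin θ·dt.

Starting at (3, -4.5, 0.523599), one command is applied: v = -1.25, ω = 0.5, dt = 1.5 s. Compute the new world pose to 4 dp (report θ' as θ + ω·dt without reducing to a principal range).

θ' = 0.5236 + 0.5·1.5 = 1.2736
R = v/ω = -1.25/0.5 = -2.5000
x' = 3 + -2.5000·(sin 1.2736 − sin 0.5236) = 1.8596
y' = -4.5 − -2.5000·(cos 1.2736 − cos 0.5236) = -5.9330

(1.8596, -5.9330, 1.2736)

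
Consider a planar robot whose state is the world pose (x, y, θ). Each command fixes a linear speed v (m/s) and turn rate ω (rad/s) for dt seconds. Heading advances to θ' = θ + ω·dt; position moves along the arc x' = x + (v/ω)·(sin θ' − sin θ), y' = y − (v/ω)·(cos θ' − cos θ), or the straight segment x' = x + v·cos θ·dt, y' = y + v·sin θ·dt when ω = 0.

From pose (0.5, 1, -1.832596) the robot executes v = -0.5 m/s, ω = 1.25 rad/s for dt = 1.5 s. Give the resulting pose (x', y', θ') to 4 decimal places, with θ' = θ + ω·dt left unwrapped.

θ' = -1.8326 + 1.25·1.5 = 0.0424
R = v/ω = -0.5/1.25 = -0.4000
x' = 0.5 + -0.4000·(sin 0.0424 − sin -1.8326) = 0.0967
y' = 1 − -0.4000·(cos 0.0424 − cos -1.8326) = 1.5032

(0.0967, 1.5032, 0.0424)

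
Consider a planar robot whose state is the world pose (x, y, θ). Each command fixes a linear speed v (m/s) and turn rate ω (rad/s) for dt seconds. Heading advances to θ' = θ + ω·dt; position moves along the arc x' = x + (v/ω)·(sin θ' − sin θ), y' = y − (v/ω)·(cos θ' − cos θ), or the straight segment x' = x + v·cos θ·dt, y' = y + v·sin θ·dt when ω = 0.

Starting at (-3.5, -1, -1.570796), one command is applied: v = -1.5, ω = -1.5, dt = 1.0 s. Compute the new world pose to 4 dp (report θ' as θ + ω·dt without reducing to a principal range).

θ' = -1.5708 + -1.5·1.0 = -3.0708
R = v/ω = -1.5/-1.5 = 1.0000
x' = -3.5 + 1.0000·(sin -3.0708 − sin -1.5708) = -2.5707
y' = -1 − 1.0000·(cos -3.0708 − cos -1.5708) = -0.0025

(-2.5707, -0.0025, -3.0708)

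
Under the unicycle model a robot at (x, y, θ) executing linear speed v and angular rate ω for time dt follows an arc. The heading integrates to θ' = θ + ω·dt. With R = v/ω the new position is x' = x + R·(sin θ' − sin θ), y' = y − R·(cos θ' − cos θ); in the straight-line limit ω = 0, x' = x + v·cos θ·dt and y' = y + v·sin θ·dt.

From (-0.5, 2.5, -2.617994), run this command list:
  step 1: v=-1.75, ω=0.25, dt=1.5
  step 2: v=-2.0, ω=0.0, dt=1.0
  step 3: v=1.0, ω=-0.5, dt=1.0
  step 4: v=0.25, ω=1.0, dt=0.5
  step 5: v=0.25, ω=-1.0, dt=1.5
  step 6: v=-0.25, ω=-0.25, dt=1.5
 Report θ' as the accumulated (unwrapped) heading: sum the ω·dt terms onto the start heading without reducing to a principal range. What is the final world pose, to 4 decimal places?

step 1: θ'=-2.2430 (R=-7.0000) → pose (1.4772, 4.2032, -2.2430)
step 2: θ'=-2.2430 (straight) → pose (2.7226, 5.7681, -2.2430)
step 3: θ'=-2.7430 (R=-2.0000) → pose (1.9339, 5.1703, -2.7430)
step 4: θ'=-2.2430 (R=0.2500) → pose (1.8354, 5.0956, -2.2430)
step 5: θ'=-3.7430 (R=-0.2500) → pose (1.4983, 5.0452, -3.7430)
step 6: θ'=-4.1180 (R=1.0000) → pose (1.7610, 4.7806, -4.1180)

(1.7610, 4.7806, -4.1180)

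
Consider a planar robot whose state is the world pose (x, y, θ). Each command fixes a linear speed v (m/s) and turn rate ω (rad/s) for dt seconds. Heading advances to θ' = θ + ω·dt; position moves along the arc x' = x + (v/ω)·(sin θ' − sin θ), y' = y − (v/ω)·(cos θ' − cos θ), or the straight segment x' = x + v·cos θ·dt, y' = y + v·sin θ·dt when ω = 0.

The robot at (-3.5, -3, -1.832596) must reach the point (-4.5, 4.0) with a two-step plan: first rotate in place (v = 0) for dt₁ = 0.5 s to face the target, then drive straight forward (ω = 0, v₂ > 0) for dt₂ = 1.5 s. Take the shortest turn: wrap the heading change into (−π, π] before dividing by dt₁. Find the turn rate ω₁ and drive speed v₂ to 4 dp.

heading to target = atan2(4−-3, -4.5−-3.5) = 1.7127
Δθ = wrap(1.7127 − -1.8326) = -2.7379; ω₁ = Δθ/dt₁ = -5.4758
distance = √((-4.5−-3.5)² + (4−-3)²) = 7.0711; v₂ = distance/dt₂ = 4.7140

ω₁ = -5.4758, v₂ = 4.7140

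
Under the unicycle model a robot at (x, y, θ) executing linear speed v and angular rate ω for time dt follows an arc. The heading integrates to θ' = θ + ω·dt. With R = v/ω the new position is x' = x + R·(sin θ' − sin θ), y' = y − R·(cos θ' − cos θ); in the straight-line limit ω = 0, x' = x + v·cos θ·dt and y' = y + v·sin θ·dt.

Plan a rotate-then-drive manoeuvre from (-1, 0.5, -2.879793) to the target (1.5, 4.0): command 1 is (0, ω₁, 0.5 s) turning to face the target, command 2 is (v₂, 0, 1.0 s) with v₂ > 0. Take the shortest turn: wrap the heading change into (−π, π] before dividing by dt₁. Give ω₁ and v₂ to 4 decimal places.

ω₁ = -4.9057, v₂ = 4.3012

heading to target = atan2(4−0.5, 1.5−-1) = 0.9505
Δθ = wrap(0.9505 − -2.8798) = -2.4528; ω₁ = Δθ/dt₁ = -4.9057
distance = √((1.5−-1)² + (4−0.5)²) = 4.3012; v₂ = distance/dt₂ = 4.3012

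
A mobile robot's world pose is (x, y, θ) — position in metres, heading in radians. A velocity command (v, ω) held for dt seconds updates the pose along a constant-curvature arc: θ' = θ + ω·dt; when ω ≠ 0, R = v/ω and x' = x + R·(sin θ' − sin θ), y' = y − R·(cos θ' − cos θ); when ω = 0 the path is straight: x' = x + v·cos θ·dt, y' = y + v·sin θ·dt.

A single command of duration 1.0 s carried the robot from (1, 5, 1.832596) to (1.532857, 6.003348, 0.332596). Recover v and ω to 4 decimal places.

Δθ = 0.332596 − 1.832596 = -1.500000
ω = Δθ/dt = -1.500000/1.0 = -1.5000
R = −Δy/(cos θ' − cos θ) = -0.8333
v = R·ω = -0.8333·-1.5000 = 1.2500

v = 1.2500, ω = -1.5000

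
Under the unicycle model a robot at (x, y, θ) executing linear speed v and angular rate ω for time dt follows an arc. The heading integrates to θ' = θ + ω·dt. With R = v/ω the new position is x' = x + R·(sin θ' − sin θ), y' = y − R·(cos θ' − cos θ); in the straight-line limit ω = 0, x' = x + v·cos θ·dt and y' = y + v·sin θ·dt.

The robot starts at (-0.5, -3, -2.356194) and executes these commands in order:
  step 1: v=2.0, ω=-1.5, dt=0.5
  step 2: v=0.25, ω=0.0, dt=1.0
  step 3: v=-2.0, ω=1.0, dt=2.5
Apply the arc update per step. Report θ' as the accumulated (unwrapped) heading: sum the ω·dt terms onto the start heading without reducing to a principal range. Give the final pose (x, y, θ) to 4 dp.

(-0.5768, 0.2439, -0.6062)

step 1: θ'=-3.1062 (R=-1.3333) → pose (-1.3956, -3.3897, -3.1062)
step 2: θ'=-3.1062 (straight) → pose (-1.6455, -3.3985, -3.1062)
step 3: θ'=-0.6062 (R=-2.0000) → pose (-0.5768, 0.2439, -0.6062)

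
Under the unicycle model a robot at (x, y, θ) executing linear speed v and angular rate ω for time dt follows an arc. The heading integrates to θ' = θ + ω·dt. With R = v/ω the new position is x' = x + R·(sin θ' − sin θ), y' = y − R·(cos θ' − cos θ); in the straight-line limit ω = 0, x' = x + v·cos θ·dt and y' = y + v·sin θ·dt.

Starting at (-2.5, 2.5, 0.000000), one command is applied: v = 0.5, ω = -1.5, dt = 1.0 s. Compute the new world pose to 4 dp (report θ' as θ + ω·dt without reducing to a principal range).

θ' = 0.0000 + -1.5·1.0 = -1.5000
R = v/ω = 0.5/-1.5 = -0.3333
x' = -2.5 + -0.3333·(sin -1.5000 − sin 0.0000) = -2.1675
y' = 2.5 − -0.3333·(cos -1.5000 − cos 0.0000) = 2.1902

(-2.1675, 2.1902, -1.5000)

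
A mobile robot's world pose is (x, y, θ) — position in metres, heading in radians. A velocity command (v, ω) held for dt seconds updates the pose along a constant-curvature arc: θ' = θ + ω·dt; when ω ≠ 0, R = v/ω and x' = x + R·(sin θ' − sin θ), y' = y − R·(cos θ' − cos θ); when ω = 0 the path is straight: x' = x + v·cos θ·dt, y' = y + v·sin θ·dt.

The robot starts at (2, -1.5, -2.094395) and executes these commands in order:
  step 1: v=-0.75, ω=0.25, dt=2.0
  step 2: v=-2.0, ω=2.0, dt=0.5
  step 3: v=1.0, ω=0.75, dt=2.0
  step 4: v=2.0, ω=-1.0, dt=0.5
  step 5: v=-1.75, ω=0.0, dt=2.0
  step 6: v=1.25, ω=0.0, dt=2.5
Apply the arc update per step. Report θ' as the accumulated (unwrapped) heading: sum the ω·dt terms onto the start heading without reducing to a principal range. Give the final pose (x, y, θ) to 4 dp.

step 1: θ'=-1.5944 (R=-3.0000) → pose (2.4011, -0.0708, -1.5944)
step 2: θ'=-0.5944 (R=-1.0000) → pose (1.9614, 0.7813, -0.5944)
step 3: θ'=0.9056 (R=1.3333) → pose (3.7571, 1.0630, 0.9056)
step 4: θ'=0.4056 (R=-2.0000) → pose (4.5416, 1.6663, 0.4056)
step 5: θ'=0.4056 (straight) → pose (1.3255, 0.2853, 0.4056)
step 6: θ'=0.4056 (straight) → pose (4.1970, 1.5183, 0.4056)

(4.1970, 1.5183, 0.4056)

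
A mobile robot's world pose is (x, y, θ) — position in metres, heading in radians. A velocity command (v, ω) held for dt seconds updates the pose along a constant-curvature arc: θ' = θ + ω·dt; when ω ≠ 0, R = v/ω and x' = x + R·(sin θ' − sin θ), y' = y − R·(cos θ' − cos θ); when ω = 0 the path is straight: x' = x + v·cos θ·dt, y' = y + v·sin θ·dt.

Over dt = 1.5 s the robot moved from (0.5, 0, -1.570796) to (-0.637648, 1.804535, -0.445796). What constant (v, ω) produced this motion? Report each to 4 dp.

Δθ = -0.445796 − -1.570796 = 1.125000
ω = Δθ/dt = 1.125000/1.5 = 0.7500
R = −Δy/(cos θ' − cos θ) = -2.0000
v = R·ω = -2.0000·0.7500 = -1.5000

v = -1.5000, ω = 0.7500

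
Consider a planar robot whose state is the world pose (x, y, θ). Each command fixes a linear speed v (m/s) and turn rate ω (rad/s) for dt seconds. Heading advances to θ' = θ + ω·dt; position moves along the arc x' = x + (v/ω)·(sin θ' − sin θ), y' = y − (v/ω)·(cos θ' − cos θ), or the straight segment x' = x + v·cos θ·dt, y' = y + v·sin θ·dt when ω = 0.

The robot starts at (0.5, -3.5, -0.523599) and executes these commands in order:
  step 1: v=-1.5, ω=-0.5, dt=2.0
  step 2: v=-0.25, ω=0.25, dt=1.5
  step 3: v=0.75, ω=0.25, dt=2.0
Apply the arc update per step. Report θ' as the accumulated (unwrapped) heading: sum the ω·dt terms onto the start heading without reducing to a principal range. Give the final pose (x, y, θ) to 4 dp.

step 1: θ'=-1.5236 (R=3.0000) → pose (-0.9967, -1.0435, -1.5236)
step 2: θ'=-1.1486 (R=-1.0000) → pose (-1.0834, -0.6809, -1.1486)
step 3: θ'=-0.6486 (R=3.0000) → pose (-0.1590, -1.8424, -0.6486)

(-0.1590, -1.8424, -0.6486)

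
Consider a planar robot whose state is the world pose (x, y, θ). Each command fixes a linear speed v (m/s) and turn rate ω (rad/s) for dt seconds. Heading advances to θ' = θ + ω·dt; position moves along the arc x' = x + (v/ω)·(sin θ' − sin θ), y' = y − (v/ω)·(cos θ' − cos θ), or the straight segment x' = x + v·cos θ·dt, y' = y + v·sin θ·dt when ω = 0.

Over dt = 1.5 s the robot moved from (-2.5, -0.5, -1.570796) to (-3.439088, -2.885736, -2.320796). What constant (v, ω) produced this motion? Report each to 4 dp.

v = 1.7500, ω = -0.5000

Δθ = -2.320796 − -1.570796 = -0.750000
ω = Δθ/dt = -0.750000/1.5 = -0.5000
R = −Δy/(cos θ' − cos θ) = -3.5000
v = R·ω = -3.5000·-0.5000 = 1.7500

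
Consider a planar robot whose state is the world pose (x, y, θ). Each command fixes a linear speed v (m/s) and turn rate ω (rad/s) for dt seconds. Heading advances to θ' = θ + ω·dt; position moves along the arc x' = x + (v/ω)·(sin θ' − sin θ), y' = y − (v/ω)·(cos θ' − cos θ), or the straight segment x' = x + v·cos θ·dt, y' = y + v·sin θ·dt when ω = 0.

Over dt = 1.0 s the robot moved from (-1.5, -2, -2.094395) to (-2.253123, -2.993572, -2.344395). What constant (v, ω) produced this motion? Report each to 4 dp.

v = 1.2500, ω = -0.2500

Δθ = -2.344395 − -2.094395 = -0.250000
ω = Δθ/dt = -0.250000/1.0 = -0.2500
R = −Δy/(cos θ' − cos θ) = -5.0000
v = R·ω = -5.0000·-0.2500 = 1.2500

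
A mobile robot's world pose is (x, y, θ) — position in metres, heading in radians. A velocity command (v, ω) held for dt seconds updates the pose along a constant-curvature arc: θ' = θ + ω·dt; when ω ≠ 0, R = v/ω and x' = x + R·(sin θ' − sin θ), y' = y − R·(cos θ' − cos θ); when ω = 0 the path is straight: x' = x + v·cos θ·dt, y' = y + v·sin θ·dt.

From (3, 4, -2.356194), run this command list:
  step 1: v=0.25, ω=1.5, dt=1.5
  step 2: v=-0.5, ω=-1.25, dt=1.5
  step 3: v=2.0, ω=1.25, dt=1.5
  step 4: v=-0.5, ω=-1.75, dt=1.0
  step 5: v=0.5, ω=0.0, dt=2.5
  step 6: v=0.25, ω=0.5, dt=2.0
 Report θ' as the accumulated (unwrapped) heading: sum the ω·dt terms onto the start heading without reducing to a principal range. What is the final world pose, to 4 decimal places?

(3.5796, 0.7411, -0.8562)

step 1: θ'=-0.1062 (R=0.1667) → pose (3.1002, 3.7164, -0.1062)
step 2: θ'=-1.9812 (R=0.4000) → pose (2.7758, 4.2738, -1.9812)
step 3: θ'=-0.1062 (R=1.6000) → pose (4.0733, 2.0444, -0.1062)
step 4: θ'=-1.8562 (R=0.2857) → pose (3.8295, 2.4090, -1.8562)
step 5: θ'=-1.8562 (straight) → pose (3.4775, 1.2095, -1.8562)
step 6: θ'=-0.8562 (R=0.5000) → pose (3.5796, 0.7411, -0.8562)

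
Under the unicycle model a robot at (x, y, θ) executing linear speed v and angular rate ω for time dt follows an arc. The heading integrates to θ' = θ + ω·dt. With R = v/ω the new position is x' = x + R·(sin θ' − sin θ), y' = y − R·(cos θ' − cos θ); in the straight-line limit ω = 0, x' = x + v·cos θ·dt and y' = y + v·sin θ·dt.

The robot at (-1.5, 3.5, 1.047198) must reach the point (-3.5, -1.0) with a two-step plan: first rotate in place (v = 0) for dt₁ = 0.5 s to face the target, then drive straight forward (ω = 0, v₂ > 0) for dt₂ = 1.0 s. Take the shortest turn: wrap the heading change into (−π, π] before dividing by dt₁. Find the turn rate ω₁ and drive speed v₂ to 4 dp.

heading to target = atan2(-1−3.5, -3.5−-1.5) = -1.9890
Δθ = wrap(-1.9890 − 1.0472) = -3.0362; ω₁ = Δθ/dt₁ = -6.0724
distance = √((-3.5−-1.5)² + (-1−3.5)²) = 4.9244; v₂ = distance/dt₂ = 4.9244

ω₁ = -6.0724, v₂ = 4.9244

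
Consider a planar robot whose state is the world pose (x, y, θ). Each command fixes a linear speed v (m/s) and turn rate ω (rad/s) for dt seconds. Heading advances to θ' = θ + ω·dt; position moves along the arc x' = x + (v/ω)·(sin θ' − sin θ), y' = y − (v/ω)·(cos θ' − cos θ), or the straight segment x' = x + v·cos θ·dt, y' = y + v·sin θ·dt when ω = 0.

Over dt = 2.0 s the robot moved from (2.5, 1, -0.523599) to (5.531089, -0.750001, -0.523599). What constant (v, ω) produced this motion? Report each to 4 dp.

Δθ = -0.523599 − -0.523599 = 0.000000
ω = Δθ/dt = 0.000000/2.0 = 0.0000
ω = 0 → v = (Δx·cos θ + Δy·sin θ)/dt = 1.7500

v = 1.7500, ω = 0.0000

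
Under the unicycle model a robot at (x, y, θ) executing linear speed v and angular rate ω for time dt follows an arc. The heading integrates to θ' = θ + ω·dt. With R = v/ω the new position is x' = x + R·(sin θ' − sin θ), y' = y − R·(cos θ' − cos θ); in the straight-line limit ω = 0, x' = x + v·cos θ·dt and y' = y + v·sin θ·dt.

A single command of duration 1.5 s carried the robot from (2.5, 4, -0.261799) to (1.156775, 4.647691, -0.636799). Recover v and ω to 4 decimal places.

v = -1.0000, ω = -0.2500

Δθ = -0.636799 − -0.261799 = -0.375000
ω = Δθ/dt = -0.375000/1.5 = -0.2500
R = Δx/(sin θ' − sin θ) = 4.0000
v = R·ω = 4.0000·-0.2500 = -1.0000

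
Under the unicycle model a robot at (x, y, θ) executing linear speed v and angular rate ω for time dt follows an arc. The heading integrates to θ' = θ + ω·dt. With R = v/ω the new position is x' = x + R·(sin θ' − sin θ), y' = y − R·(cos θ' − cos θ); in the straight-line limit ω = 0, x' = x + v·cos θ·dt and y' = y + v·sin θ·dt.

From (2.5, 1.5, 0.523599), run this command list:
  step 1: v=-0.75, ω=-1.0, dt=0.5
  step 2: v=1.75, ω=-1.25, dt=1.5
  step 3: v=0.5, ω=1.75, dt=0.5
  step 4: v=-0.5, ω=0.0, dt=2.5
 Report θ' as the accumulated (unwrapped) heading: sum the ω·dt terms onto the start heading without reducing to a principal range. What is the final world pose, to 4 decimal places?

step 1: θ'=0.0236 (R=0.7500) → pose (2.1427, 1.3997, 0.0236)
step 2: θ'=-1.8514 (R=-1.4000) → pose (3.5210, -0.3876, -1.8514)
step 3: θ'=-0.9764 (R=0.2857) → pose (3.5588, -0.6267, -0.9764)
step 4: θ'=-0.9764 (straight) → pose (2.8588, 0.4089, -0.9764)

(2.8588, 0.4089, -0.9764)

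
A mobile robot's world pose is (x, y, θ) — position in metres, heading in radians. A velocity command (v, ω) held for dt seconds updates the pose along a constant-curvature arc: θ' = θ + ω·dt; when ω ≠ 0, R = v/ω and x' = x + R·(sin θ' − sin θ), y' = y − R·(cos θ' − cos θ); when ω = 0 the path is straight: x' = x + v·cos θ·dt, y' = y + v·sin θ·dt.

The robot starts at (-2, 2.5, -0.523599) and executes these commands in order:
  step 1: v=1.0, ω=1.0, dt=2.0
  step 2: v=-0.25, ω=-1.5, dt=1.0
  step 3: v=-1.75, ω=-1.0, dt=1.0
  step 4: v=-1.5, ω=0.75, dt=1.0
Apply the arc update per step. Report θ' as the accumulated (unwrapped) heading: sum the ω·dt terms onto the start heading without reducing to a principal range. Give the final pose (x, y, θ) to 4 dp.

(-3.2951, 4.8449, -0.2736)

step 1: θ'=1.4764 (R=1.0000) → pose (-0.5045, 3.2718, 1.4764)
step 2: θ'=-0.0236 (R=0.1667) → pose (-0.6743, 3.1209, -0.0236)
step 3: θ'=-1.0236 (R=1.7500) → pose (-2.1275, 3.9599, -1.0236)
step 4: θ'=-0.2736 (R=-2.0000) → pose (-3.2951, 4.8449, -0.2736)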